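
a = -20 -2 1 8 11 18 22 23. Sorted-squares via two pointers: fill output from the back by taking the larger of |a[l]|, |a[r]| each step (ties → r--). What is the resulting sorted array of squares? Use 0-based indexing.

l=0 r=7: |-20|<=|23| out[7]=529, r--
l=0 r=6: |-20|<=|22| out[6]=484, r--
l=0 r=5: |-20|>|18| out[5]=400, l++
l=1 r=5: |-2|<=|18| out[4]=324, r--
l=1 r=4: |-2|<=|11| out[3]=121, r--
l=1 r=3: |-2|<=|8| out[2]=64, r--
l=1 r=2: |-2|>|1| out[1]=4, l++
l=2 r=2: |1|<=|1| out[0]=1, r--

[1, 4, 64, 121, 324, 400, 484, 529]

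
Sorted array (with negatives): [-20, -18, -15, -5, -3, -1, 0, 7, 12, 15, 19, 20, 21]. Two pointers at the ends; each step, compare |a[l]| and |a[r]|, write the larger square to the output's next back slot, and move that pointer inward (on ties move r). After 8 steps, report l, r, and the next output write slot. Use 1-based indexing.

[1,13] |-20|<=|21| out[13]=441 → r--
[1,12] |-20|<=|20| out[12]=400 → r--
[1,11] |-20|>|19| out[11]=400 → l++
[2,11] |-18|<=|19| out[10]=361 → r--
[2,10] |-18|>|15| out[9]=324 → l++
[3,10] |-15|<=|15| out[8]=225 → r--
[3,9] |-15|>|12| out[7]=225 → l++
[4,9] |-5|<=|12| out[6]=144 → r--

l=4, r=8, next write slot=5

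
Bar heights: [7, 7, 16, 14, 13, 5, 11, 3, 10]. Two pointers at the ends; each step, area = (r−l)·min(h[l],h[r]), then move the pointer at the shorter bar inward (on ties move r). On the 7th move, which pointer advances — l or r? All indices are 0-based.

[0,8] min(7,10)*8=56 best=56 * → l++
[1,8] min(7,10)*7=49 best=56 → l++
[2,8] min(16,10)*6=60 best=60 * → r--
[2,7] min(16,3)*5=15 best=60 → r--
[2,6] min(16,11)*4=44 best=60 → r--
[2,5] min(16,5)*3=15 best=60 → r--
[2,4] min(16,13)*2=26 best=60 → r--

r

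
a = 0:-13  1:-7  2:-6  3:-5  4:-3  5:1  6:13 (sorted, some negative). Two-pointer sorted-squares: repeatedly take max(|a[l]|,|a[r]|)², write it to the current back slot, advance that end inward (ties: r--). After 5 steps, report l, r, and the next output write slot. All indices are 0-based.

[0,6] |-13|<=|13| out[6]=169 → r--
[0,5] |-13|>|1| out[5]=169 → l++
[1,5] |-7|>|1| out[4]=49 → l++
[2,5] |-6|>|1| out[3]=36 → l++
[3,5] |-5|>|1| out[2]=25 → l++

l=4, r=5, next write slot=1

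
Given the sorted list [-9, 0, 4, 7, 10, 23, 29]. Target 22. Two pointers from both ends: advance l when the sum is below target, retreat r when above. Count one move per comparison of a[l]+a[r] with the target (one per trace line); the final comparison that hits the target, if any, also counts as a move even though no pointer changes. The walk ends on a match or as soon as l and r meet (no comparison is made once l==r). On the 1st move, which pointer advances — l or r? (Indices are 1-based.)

l

[1,7] -9+29=20 <22 → l++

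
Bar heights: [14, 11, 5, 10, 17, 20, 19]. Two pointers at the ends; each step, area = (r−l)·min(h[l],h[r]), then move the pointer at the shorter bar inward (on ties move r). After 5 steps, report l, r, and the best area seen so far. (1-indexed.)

l=6, r=7, best area=84

[1,7] min(14,19)*6=84 best=84 * → l++
[2,7] min(11,19)*5=55 best=84 → l++
[3,7] min(5,19)*4=20 best=84 → l++
[4,7] min(10,19)*3=30 best=84 → l++
[5,7] min(17,19)*2=34 best=84 → l++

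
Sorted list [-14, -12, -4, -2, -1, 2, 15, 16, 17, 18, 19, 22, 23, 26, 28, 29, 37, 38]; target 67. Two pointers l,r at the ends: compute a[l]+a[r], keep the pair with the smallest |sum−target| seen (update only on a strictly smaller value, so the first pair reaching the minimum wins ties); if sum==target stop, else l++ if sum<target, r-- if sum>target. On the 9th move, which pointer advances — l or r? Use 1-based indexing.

[1,18] -14+38=24 d=43 * → l++
[2,18] -12+38=26 d=41 * → l++
[3,18] -4+38=34 d=33 * → l++
[4,18] -2+38=36 d=31 * → l++
[5,18] -1+38=37 d=30 * → l++
[6,18] 2+38=40 d=27 * → l++
[7,18] 15+38=53 d=14 * → l++
[8,18] 16+38=54 d=13 * → l++
[9,18] 17+38=55 d=12 * → l++

l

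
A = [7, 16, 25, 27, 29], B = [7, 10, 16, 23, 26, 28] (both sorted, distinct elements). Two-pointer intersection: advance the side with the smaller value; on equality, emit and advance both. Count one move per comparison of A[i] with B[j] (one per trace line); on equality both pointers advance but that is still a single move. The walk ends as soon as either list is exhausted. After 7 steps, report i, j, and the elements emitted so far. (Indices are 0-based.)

i=0 j=0: 7==7 emit, i++,j++
i=1 j=1: 16>10, j++
i=1 j=2: 16==16 emit, i++,j++
i=2 j=3: 25>23, j++
i=2 j=4: 25<26, i++
i=3 j=4: 27>26, j++
i=3 j=5: 27<28, i++

i=4, j=5, emitted=[7, 16]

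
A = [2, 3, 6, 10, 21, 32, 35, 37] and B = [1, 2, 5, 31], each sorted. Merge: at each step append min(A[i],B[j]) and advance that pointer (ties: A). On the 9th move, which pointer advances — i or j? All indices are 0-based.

j

i=0 j=0: A[i]=2>B[j]=1 take 1, j++
i=0 j=1: A[i]=2<=B[j]=2 take 2, i++
i=1 j=1: A[i]=3>B[j]=2 take 2, j++
i=1 j=2: A[i]=3<=B[j]=5 take 3, i++
i=2 j=2: A[i]=6>B[j]=5 take 5, j++
i=2 j=3: A[i]=6<=B[j]=31 take 6, i++
i=3 j=3: A[i]=10<=B[j]=31 take 10, i++
i=4 j=3: A[i]=21<=B[j]=31 take 21, i++
i=5 j=3: A[i]=32>B[j]=31 take 31, j++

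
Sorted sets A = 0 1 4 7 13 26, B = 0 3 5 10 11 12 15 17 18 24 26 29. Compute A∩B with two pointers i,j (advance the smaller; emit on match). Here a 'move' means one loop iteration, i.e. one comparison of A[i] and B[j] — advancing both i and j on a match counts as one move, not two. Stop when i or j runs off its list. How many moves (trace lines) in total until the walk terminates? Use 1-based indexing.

15 moves

i=1 j=1: 0==0 emit, i++,j++
i=2 j=2: 1<3, i++
i=3 j=2: 4>3, j++
i=3 j=3: 4<5, i++
i=4 j=3: 7>5, j++
i=4 j=4: 7<10, i++
i=5 j=4: 13>10, j++
i=5 j=5: 13>11, j++
i=5 j=6: 13>12, j++
i=5 j=7: 13<15, i++
i=6 j=7: 26>15, j++
i=6 j=8: 26>17, j++
i=6 j=9: 26>18, j++
i=6 j=10: 26>24, j++
i=6 j=11: 26==26 emit, i++,j++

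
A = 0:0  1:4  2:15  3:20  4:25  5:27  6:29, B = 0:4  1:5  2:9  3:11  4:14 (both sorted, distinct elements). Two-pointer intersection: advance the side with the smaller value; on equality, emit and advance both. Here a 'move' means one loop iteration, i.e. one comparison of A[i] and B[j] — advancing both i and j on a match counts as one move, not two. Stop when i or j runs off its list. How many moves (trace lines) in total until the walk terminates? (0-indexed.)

i=0 j=0: 0<4, i++
i=1 j=0: 4==4 emit, i++,j++
i=2 j=1: 15>5, j++
i=2 j=2: 15>9, j++
i=2 j=3: 15>11, j++
i=2 j=4: 15>14, j++

6 moves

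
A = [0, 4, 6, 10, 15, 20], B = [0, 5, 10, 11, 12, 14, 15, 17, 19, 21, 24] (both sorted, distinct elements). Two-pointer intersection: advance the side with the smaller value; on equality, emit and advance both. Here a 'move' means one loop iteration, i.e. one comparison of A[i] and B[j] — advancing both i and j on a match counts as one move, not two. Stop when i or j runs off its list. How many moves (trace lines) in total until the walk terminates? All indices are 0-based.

12 moves

i=0 j=0: 0==0 emit, i++,j++
i=1 j=1: 4<5, i++
i=2 j=1: 6>5, j++
i=2 j=2: 6<10, i++
i=3 j=2: 10==10 emit, i++,j++
i=4 j=3: 15>11, j++
i=4 j=4: 15>12, j++
i=4 j=5: 15>14, j++
i=4 j=6: 15==15 emit, i++,j++
i=5 j=7: 20>17, j++
i=5 j=8: 20>19, j++
i=5 j=9: 20<21, i++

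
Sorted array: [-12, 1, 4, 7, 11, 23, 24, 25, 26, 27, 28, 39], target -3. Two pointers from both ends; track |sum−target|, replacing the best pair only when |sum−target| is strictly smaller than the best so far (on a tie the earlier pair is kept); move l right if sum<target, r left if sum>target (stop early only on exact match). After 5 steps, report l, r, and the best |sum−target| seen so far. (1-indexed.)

[1,12] -12+39=27 d=30 * → r--
[1,11] -12+28=16 d=19 * → r--
[1,10] -12+27=15 d=18 * → r--
[1,9] -12+26=14 d=17 * → r--
[1,8] -12+25=13 d=16 * → r--

l=1, r=7, best |Δ|=16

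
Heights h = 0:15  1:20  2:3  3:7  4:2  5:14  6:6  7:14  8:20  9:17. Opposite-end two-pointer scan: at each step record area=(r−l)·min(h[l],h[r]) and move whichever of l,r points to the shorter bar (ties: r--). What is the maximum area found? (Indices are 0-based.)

max area = 140

[0,9] min(15,17)*9=135 best=135 * → l++
[1,9] min(20,17)*8=136 best=136 * → r--
[1,8] min(20,20)*7=140 best=140 * → r--
[1,7] min(20,14)*6=84 best=140 → r--
[1,6] min(20,6)*5=30 best=140 → r--
[1,5] min(20,14)*4=56 best=140 → r--
[1,4] min(20,2)*3=6 best=140 → r--
[1,3] min(20,7)*2=14 best=140 → r--
[1,2] min(20,3)*1=3 best=140 → r--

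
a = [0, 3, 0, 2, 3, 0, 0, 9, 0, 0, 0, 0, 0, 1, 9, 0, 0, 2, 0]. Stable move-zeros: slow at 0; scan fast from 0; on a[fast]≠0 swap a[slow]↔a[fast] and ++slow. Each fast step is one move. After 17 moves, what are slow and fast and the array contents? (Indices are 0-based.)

(s=0,f=0) a[fast]=0 → fast++
(s=0,f=1) a[fast]=3≠0 swap→a[0]=3 → slow++,fast++
(s=1,f=2) a[fast]=0 → fast++
(s=1,f=3) a[fast]=2≠0 swap→a[1]=2 → slow++,fast++
(s=2,f=4) a[fast]=3≠0 swap→a[2]=3 → slow++,fast++
(s=3,f=5) a[fast]=0 → fast++
(s=3,f=6) a[fast]=0 → fast++
(s=3,f=7) a[fast]=9≠0 swap→a[3]=9 → slow++,fast++
(s=4,f=8) a[fast]=0 → fast++
(s=4,f=9) a[fast]=0 → fast++
(s=4,f=10) a[fast]=0 → fast++
(s=4,f=11) a[fast]=0 → fast++
(s=4,f=12) a[fast]=0 → fast++
(s=4,f=13) a[fast]=1≠0 swap→a[4]=1 → slow++,fast++
(s=5,f=14) a[fast]=9≠0 swap→a[5]=9 → slow++,fast++
(s=6,f=15) a[fast]=0 → fast++
(s=6,f=16) a[fast]=0 → fast++

slow=6, fast=17, a=[3, 2, 3, 9, 1, 9, 0, 0, 0, 0, 0, 0, 0, 0, 0, 0, 0, 2, 0]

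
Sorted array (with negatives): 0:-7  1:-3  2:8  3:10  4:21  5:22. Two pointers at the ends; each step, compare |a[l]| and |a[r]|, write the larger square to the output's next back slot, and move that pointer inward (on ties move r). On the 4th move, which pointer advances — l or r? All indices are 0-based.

l=0 r=5: |-7|<=|22| out[5]=484, r--
l=0 r=4: |-7|<=|21| out[4]=441, r--
l=0 r=3: |-7|<=|10| out[3]=100, r--
l=0 r=2: |-7|<=|8| out[2]=64, r--

r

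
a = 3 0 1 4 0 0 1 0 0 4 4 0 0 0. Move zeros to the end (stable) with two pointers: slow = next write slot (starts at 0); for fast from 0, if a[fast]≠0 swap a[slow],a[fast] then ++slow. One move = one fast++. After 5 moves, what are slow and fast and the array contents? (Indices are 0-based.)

slow=0 fast=0: a[fast]=3≠0 swap→a[0]=3, slow++,fast++
slow=1 fast=1: a[fast]=0, fast++
slow=1 fast=2: a[fast]=1≠0 swap→a[1]=1, slow++,fast++
slow=2 fast=3: a[fast]=4≠0 swap→a[2]=4, slow++,fast++
slow=3 fast=4: a[fast]=0, fast++

slow=3, fast=5, a=[3, 1, 4, 0, 0, 0, 1, 0, 0, 4, 4, 0, 0, 0]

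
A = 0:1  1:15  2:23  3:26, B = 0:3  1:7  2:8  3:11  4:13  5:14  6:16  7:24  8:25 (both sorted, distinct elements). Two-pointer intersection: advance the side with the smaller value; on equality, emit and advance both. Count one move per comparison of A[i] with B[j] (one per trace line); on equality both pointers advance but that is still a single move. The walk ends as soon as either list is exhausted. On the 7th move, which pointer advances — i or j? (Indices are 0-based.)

i=0 j=0: 1<3, i++
i=1 j=0: 15>3, j++
i=1 j=1: 15>7, j++
i=1 j=2: 15>8, j++
i=1 j=3: 15>11, j++
i=1 j=4: 15>13, j++
i=1 j=5: 15>14, j++

j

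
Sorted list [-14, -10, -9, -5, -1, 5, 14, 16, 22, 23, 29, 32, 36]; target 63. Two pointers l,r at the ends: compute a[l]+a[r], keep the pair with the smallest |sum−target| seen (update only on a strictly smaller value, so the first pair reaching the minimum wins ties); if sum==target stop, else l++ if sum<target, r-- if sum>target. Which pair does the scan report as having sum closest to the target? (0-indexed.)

[0,12] -14+36=22 d=41 * → l++
[1,12] -10+36=26 d=37 * → l++
[2,12] -9+36=27 d=36 * → l++
[3,12] -5+36=31 d=32 * → l++
[4,12] -1+36=35 d=28 * → l++
[5,12] 5+36=41 d=22 * → l++
[6,12] 14+36=50 d=13 * → l++
[7,12] 16+36=52 d=11 * → l++
[8,12] 22+36=58 d=5 * → l++
[9,12] 23+36=59 d=4 * → l++
[10,12] 29+36=65 d=2 * → r--
[10,11] 29+32=61 d=2 → l++

pair (29, 36) with sum 65 (|Δ|=2)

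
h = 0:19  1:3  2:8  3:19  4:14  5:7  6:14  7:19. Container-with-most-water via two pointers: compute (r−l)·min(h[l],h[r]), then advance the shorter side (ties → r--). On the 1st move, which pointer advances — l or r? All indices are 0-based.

[0,7] min(19,19)*7=133 best=133 * → r--

r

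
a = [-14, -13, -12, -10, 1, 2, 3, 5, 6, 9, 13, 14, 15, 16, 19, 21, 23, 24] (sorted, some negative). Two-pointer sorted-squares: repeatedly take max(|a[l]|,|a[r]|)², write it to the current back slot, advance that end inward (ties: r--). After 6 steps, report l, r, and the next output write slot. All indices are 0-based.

l=0, r=11, next write slot=11

l=0 r=17: |-14|<=|24| out[17]=576, r--
l=0 r=16: |-14|<=|23| out[16]=529, r--
l=0 r=15: |-14|<=|21| out[15]=441, r--
l=0 r=14: |-14|<=|19| out[14]=361, r--
l=0 r=13: |-14|<=|16| out[13]=256, r--
l=0 r=12: |-14|<=|15| out[12]=225, r--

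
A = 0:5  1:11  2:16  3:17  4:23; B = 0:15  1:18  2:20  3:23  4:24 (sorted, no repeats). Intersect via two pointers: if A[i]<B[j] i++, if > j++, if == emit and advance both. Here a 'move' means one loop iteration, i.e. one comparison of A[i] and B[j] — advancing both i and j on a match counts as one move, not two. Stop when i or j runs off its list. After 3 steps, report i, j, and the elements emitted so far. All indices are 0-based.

[i=0,j=0] 5<15 → i++
[i=1,j=0] 11<15 → i++
[i=2,j=0] 16>15 → j++

i=2, j=1, emitted=[]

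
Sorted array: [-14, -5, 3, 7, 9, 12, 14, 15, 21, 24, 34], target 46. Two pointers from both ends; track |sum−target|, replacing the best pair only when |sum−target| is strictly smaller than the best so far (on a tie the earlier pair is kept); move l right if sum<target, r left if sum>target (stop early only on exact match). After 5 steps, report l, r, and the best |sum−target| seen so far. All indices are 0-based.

l=5, r=10, best |Δ|=3

[0,10] -14+34=20 d=26 * → l++
[1,10] -5+34=29 d=17 * → l++
[2,10] 3+34=37 d=9 * → l++
[3,10] 7+34=41 d=5 * → l++
[4,10] 9+34=43 d=3 * → l++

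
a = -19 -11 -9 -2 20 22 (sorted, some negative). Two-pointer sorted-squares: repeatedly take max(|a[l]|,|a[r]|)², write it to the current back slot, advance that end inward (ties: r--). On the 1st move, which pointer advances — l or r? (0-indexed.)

l=0 r=5: |-19|<=|22| out[5]=484, r--

r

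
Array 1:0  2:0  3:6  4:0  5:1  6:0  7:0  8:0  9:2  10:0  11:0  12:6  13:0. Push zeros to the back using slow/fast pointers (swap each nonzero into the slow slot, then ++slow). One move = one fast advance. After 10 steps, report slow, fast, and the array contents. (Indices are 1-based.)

slow=4, fast=11, a=[6, 1, 2, 0, 0, 0, 0, 0, 0, 0, 0, 6, 0]

(s=1,f=1) a[fast]=0 → fast++
(s=1,f=2) a[fast]=0 → fast++
(s=1,f=3) a[fast]=6≠0 swap→a[1]=6 → slow++,fast++
(s=2,f=4) a[fast]=0 → fast++
(s=2,f=5) a[fast]=1≠0 swap→a[2]=1 → slow++,fast++
(s=3,f=6) a[fast]=0 → fast++
(s=3,f=7) a[fast]=0 → fast++
(s=3,f=8) a[fast]=0 → fast++
(s=3,f=9) a[fast]=2≠0 swap→a[3]=2 → slow++,fast++
(s=4,f=10) a[fast]=0 → fast++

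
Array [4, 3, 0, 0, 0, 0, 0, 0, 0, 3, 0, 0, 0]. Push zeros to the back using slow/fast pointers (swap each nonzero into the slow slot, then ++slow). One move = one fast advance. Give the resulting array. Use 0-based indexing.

[4, 3, 3, 0, 0, 0, 0, 0, 0, 0, 0, 0, 0]

slow=0 fast=0: a[fast]=4≠0 swap→a[0]=4, slow++,fast++
slow=1 fast=1: a[fast]=3≠0 swap→a[1]=3, slow++,fast++
slow=2 fast=2: a[fast]=0, fast++
slow=2 fast=3: a[fast]=0, fast++
slow=2 fast=4: a[fast]=0, fast++
slow=2 fast=5: a[fast]=0, fast++
slow=2 fast=6: a[fast]=0, fast++
slow=2 fast=7: a[fast]=0, fast++
slow=2 fast=8: a[fast]=0, fast++
slow=2 fast=9: a[fast]=3≠0 swap→a[2]=3, slow++,fast++
slow=3 fast=10: a[fast]=0, fast++
slow=3 fast=11: a[fast]=0, fast++
slow=3 fast=12: a[fast]=0, fast++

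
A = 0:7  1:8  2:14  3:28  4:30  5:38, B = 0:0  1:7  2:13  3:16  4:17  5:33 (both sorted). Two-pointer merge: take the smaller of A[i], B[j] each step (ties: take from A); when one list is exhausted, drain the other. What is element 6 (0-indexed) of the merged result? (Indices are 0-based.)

merged[6] = 16

[i=0,j=0] A[i]=7>B[j]=0 take 0 → j++
[i=0,j=1] A[i]=7<=B[j]=7 take 7 → i++
[i=1,j=1] A[i]=8>B[j]=7 take 7 → j++
[i=1,j=2] A[i]=8<=B[j]=13 take 8 → i++
[i=2,j=2] A[i]=14>B[j]=13 take 13 → j++
[i=2,j=3] A[i]=14<=B[j]=16 take 14 → i++
[i=3,j=3] A[i]=28>B[j]=16 take 16 → j++
[i=3,j=4] A[i]=28>B[j]=17 take 17 → j++
[i=3,j=5] A[i]=28<=B[j]=33 take 28 → i++
[i=4,j=5] A[i]=30<=B[j]=33 take 30 → i++
[i=5,j=5] A[i]=38>B[j]=33 take 33 → j++
[i=5,j=6] B done, take A[i]=38 → i++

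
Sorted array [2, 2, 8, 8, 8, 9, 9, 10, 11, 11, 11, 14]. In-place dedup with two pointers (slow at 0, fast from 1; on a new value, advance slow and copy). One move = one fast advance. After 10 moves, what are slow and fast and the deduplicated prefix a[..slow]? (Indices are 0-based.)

slow=0 fast=1: a[fast]=2=a[slow] dup, fast++
slow=0 fast=2: a[fast]=8≠a[slow]=2 write a[1]=8, slow++,fast++
slow=1 fast=3: a[fast]=8=a[slow] dup, fast++
slow=1 fast=4: a[fast]=8=a[slow] dup, fast++
slow=1 fast=5: a[fast]=9≠a[slow]=8 write a[2]=9, slow++,fast++
slow=2 fast=6: a[fast]=9=a[slow] dup, fast++
slow=2 fast=7: a[fast]=10≠a[slow]=9 write a[3]=10, slow++,fast++
slow=3 fast=8: a[fast]=11≠a[slow]=10 write a[4]=11, slow++,fast++
slow=4 fast=9: a[fast]=11=a[slow] dup, fast++
slow=4 fast=10: a[fast]=11=a[slow] dup, fast++

slow=4, fast=11, prefix=[2, 8, 9, 10, 11]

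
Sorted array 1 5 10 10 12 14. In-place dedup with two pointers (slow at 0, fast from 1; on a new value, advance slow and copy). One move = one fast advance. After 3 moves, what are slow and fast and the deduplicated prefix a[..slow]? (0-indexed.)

(s=0,f=1) a[fast]=5≠a[slow]=1 write a[1]=5 → slow++,fast++
(s=1,f=2) a[fast]=10≠a[slow]=5 write a[2]=10 → slow++,fast++
(s=2,f=3) a[fast]=10=a[slow] dup → fast++

slow=2, fast=4, prefix=[1, 5, 10]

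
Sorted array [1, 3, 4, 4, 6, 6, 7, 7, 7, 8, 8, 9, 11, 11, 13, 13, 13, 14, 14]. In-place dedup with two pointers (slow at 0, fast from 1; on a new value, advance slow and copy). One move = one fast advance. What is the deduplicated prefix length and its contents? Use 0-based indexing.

(s=0,f=1) a[fast]=3≠a[slow]=1 write a[1]=3 → slow++,fast++
(s=1,f=2) a[fast]=4≠a[slow]=3 write a[2]=4 → slow++,fast++
(s=2,f=3) a[fast]=4=a[slow] dup → fast++
(s=2,f=4) a[fast]=6≠a[slow]=4 write a[3]=6 → slow++,fast++
(s=3,f=5) a[fast]=6=a[slow] dup → fast++
(s=3,f=6) a[fast]=7≠a[slow]=6 write a[4]=7 → slow++,fast++
(s=4,f=7) a[fast]=7=a[slow] dup → fast++
(s=4,f=8) a[fast]=7=a[slow] dup → fast++
(s=4,f=9) a[fast]=8≠a[slow]=7 write a[5]=8 → slow++,fast++
(s=5,f=10) a[fast]=8=a[slow] dup → fast++
(s=5,f=11) a[fast]=9≠a[slow]=8 write a[6]=9 → slow++,fast++
(s=6,f=12) a[fast]=11≠a[slow]=9 write a[7]=11 → slow++,fast++
(s=7,f=13) a[fast]=11=a[slow] dup → fast++
(s=7,f=14) a[fast]=13≠a[slow]=11 write a[8]=13 → slow++,fast++
(s=8,f=15) a[fast]=13=a[slow] dup → fast++
(s=8,f=16) a[fast]=13=a[slow] dup → fast++
(s=8,f=17) a[fast]=14≠a[slow]=13 write a[9]=14 → slow++,fast++
(s=9,f=18) a[fast]=14=a[slow] dup → fast++

length 10; prefix = [1, 3, 4, 6, 7, 8, 9, 11, 13, 14]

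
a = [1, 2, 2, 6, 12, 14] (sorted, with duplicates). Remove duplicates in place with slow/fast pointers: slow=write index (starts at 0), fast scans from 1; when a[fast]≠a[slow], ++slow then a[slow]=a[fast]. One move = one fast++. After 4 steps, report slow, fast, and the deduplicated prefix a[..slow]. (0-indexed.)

(s=0,f=1) a[fast]=2≠a[slow]=1 write a[1]=2 → slow++,fast++
(s=1,f=2) a[fast]=2=a[slow] dup → fast++
(s=1,f=3) a[fast]=6≠a[slow]=2 write a[2]=6 → slow++,fast++
(s=2,f=4) a[fast]=12≠a[slow]=6 write a[3]=12 → slow++,fast++

slow=3, fast=5, prefix=[1, 2, 6, 12]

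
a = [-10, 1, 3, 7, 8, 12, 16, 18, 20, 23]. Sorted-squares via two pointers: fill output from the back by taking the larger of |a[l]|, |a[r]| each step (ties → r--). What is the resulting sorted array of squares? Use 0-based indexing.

[1, 9, 49, 64, 100, 144, 256, 324, 400, 529]

l=0 r=9: |-10|<=|23| out[9]=529, r--
l=0 r=8: |-10|<=|20| out[8]=400, r--
l=0 r=7: |-10|<=|18| out[7]=324, r--
l=0 r=6: |-10|<=|16| out[6]=256, r--
l=0 r=5: |-10|<=|12| out[5]=144, r--
l=0 r=4: |-10|>|8| out[4]=100, l++
l=1 r=4: |1|<=|8| out[3]=64, r--
l=1 r=3: |1|<=|7| out[2]=49, r--
l=1 r=2: |1|<=|3| out[1]=9, r--
l=1 r=1: |1|<=|1| out[0]=1, r--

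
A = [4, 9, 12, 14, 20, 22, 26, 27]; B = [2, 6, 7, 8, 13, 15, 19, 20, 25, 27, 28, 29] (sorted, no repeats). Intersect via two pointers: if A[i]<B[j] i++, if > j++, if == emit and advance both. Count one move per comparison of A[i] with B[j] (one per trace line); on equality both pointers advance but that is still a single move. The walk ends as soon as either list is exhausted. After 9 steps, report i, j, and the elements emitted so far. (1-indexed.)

i=5, j=6, emitted=[]

[i=1,j=1] 4>2 → j++
[i=1,j=2] 4<6 → i++
[i=2,j=2] 9>6 → j++
[i=2,j=3] 9>7 → j++
[i=2,j=4] 9>8 → j++
[i=2,j=5] 9<13 → i++
[i=3,j=5] 12<13 → i++
[i=4,j=5] 14>13 → j++
[i=4,j=6] 14<15 → i++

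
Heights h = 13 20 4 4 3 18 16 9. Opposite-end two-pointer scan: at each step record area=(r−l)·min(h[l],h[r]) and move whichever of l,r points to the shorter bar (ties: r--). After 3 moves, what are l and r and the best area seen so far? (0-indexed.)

l=1, r=5, best area=80

l=0 r=7: min(13,9)*7=63 best=63 *, r--
l=0 r=6: min(13,16)*6=78 best=78 *, l++
l=1 r=6: min(20,16)*5=80 best=80 *, r--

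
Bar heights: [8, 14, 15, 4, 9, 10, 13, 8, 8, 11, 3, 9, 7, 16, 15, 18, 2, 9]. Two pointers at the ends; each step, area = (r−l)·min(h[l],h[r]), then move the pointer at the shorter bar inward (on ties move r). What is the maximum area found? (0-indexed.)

[0,17] min(8,9)*17=136 best=136 * → l++
[1,17] min(14,9)*16=144 best=144 * → r--
[1,16] min(14,2)*15=30 best=144 → r--
[1,15] min(14,18)*14=196 best=196 * → l++
[2,15] min(15,18)*13=195 best=196 → l++
[3,15] min(4,18)*12=48 best=196 → l++
[4,15] min(9,18)*11=99 best=196 → l++
[5,15] min(10,18)*10=100 best=196 → l++
[6,15] min(13,18)*9=117 best=196 → l++
[7,15] min(8,18)*8=64 best=196 → l++
[8,15] min(8,18)*7=56 best=196 → l++
[9,15] min(11,18)*6=66 best=196 → l++
[10,15] min(3,18)*5=15 best=196 → l++
[11,15] min(9,18)*4=36 best=196 → l++
[12,15] min(7,18)*3=21 best=196 → l++
[13,15] min(16,18)*2=32 best=196 → l++
[14,15] min(15,18)*1=15 best=196 → l++

max area = 196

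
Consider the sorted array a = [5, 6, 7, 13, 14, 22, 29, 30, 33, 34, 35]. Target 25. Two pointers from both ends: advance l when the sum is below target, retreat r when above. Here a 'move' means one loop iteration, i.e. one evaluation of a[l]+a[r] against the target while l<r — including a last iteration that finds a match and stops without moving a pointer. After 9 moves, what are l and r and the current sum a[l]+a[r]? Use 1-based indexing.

l=1 r=11: 5+35=40 >25, r--
l=1 r=10: 5+34=39 >25, r--
l=1 r=9: 5+33=38 >25, r--
l=1 r=8: 5+30=35 >25, r--
l=1 r=7: 5+29=34 >25, r--
l=1 r=6: 5+22=27 >25, r--
l=1 r=5: 5+14=19 <25, l++
l=2 r=5: 6+14=20 <25, l++
l=3 r=5: 7+14=21 <25, l++

l=4, r=5, sum=27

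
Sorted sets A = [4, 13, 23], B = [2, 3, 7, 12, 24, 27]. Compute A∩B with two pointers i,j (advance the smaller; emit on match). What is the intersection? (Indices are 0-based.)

i=0 j=0: 4>2, j++
i=0 j=1: 4>3, j++
i=0 j=2: 4<7, i++
i=1 j=2: 13>7, j++
i=1 j=3: 13>12, j++
i=1 j=4: 13<24, i++
i=2 j=4: 23<24, i++

intersection = []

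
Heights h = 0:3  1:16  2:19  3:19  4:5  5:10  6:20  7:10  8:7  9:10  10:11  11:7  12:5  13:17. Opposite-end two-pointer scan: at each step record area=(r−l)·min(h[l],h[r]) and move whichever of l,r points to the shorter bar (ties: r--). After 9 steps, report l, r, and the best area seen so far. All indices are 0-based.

l=2, r=6, best area=192

[0,13] min(3,17)*13=39 best=39 * → l++
[1,13] min(16,17)*12=192 best=192 * → l++
[2,13] min(19,17)*11=187 best=192 → r--
[2,12] min(19,5)*10=50 best=192 → r--
[2,11] min(19,7)*9=63 best=192 → r--
[2,10] min(19,11)*8=88 best=192 → r--
[2,9] min(19,10)*7=70 best=192 → r--
[2,8] min(19,7)*6=42 best=192 → r--
[2,7] min(19,10)*5=50 best=192 → r--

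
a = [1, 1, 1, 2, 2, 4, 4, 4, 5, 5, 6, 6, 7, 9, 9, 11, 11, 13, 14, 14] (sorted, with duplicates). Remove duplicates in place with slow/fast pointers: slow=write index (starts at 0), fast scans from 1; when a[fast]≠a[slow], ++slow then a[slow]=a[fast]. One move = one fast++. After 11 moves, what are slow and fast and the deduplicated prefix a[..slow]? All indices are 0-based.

(s=0,f=1) a[fast]=1=a[slow] dup → fast++
(s=0,f=2) a[fast]=1=a[slow] dup → fast++
(s=0,f=3) a[fast]=2≠a[slow]=1 write a[1]=2 → slow++,fast++
(s=1,f=4) a[fast]=2=a[slow] dup → fast++
(s=1,f=5) a[fast]=4≠a[slow]=2 write a[2]=4 → slow++,fast++
(s=2,f=6) a[fast]=4=a[slow] dup → fast++
(s=2,f=7) a[fast]=4=a[slow] dup → fast++
(s=2,f=8) a[fast]=5≠a[slow]=4 write a[3]=5 → slow++,fast++
(s=3,f=9) a[fast]=5=a[slow] dup → fast++
(s=3,f=10) a[fast]=6≠a[slow]=5 write a[4]=6 → slow++,fast++
(s=4,f=11) a[fast]=6=a[slow] dup → fast++

slow=4, fast=12, prefix=[1, 2, 4, 5, 6]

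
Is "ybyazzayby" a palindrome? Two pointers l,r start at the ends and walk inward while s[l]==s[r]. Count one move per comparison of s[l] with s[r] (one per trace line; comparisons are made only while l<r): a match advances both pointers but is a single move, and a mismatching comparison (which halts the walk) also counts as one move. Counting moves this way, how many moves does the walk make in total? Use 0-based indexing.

5 moves

l=0 r=9: 'y'=='y', l++,r--
l=1 r=8: 'b'=='b', l++,r--
l=2 r=7: 'y'=='y', l++,r--
l=3 r=6: 'a'=='a', l++,r--
l=4 r=5: 'z'=='z', l++,r--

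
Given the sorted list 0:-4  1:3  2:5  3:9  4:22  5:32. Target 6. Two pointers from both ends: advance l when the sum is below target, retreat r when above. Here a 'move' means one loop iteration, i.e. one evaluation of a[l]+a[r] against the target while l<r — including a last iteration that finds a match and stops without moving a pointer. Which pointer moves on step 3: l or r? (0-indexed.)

l=0 r=5: -4+32=28 >6, r--
l=0 r=4: -4+22=18 >6, r--
l=0 r=3: -4+9=5 <6, l++

l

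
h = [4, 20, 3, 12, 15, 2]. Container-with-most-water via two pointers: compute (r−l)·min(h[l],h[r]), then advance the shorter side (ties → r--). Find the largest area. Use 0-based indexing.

max area = 45

[0,5] min(4,2)*5=10 best=10 * → r--
[0,4] min(4,15)*4=16 best=16 * → l++
[1,4] min(20,15)*3=45 best=45 * → r--
[1,3] min(20,12)*2=24 best=45 → r--
[1,2] min(20,3)*1=3 best=45 → r--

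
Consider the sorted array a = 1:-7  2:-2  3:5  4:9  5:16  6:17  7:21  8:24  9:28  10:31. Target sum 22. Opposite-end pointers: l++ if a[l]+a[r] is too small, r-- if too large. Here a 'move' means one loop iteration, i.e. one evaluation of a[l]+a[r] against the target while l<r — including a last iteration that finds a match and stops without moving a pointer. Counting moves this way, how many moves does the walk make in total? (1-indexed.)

4 moves

[1,10] -7+31=24 >22 → r--
[1,9] -7+28=21 <22 → l++
[2,9] -2+28=26 >22 → r--
[2,8] -2+24=22 → found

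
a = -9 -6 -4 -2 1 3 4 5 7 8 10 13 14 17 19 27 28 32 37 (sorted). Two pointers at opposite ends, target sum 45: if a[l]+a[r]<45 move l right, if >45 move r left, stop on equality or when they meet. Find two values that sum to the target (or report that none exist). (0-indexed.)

(8, 37)

l=0 r=18: -9+37=28 <45, l++
l=1 r=18: -6+37=31 <45, l++
l=2 r=18: -4+37=33 <45, l++
l=3 r=18: -2+37=35 <45, l++
l=4 r=18: 1+37=38 <45, l++
l=5 r=18: 3+37=40 <45, l++
l=6 r=18: 4+37=41 <45, l++
l=7 r=18: 5+37=42 <45, l++
l=8 r=18: 7+37=44 <45, l++
l=9 r=18: 8+37=45, found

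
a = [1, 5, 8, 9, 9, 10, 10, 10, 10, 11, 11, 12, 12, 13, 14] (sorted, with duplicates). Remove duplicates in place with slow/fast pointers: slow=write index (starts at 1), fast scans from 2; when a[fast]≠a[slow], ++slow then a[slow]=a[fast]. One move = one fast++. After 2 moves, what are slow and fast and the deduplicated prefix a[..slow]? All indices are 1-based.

slow=1 fast=2: a[fast]=5≠a[slow]=1 write a[2]=5, slow++,fast++
slow=2 fast=3: a[fast]=8≠a[slow]=5 write a[3]=8, slow++,fast++

slow=3, fast=4, prefix=[1, 5, 8]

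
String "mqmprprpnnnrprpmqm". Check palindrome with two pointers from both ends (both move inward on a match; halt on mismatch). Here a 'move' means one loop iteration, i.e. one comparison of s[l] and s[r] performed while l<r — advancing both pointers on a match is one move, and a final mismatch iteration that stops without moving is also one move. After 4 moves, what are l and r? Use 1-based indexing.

l=5, r=14

l=1 r=18: 'm'=='m', l++,r--
l=2 r=17: 'q'=='q', l++,r--
l=3 r=16: 'm'=='m', l++,r--
l=4 r=15: 'p'=='p', l++,r--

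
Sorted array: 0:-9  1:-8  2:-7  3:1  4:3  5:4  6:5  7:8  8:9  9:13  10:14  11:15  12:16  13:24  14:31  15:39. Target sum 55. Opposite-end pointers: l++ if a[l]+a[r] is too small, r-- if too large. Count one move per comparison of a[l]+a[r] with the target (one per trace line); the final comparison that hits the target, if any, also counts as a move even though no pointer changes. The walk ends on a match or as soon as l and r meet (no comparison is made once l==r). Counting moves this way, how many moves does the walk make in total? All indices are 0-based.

[0,15] -9+39=30 <55 → l++
[1,15] -8+39=31 <55 → l++
[2,15] -7+39=32 <55 → l++
[3,15] 1+39=40 <55 → l++
[4,15] 3+39=42 <55 → l++
[5,15] 4+39=43 <55 → l++
[6,15] 5+39=44 <55 → l++
[7,15] 8+39=47 <55 → l++
[8,15] 9+39=48 <55 → l++
[9,15] 13+39=52 <55 → l++
[10,15] 14+39=53 <55 → l++
[11,15] 15+39=54 <55 → l++
[12,15] 16+39=55 → found

13 moves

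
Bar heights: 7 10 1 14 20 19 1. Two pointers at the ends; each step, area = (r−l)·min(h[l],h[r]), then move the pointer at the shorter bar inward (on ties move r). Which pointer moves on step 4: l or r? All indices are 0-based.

l=0 r=6: min(7,1)*6=6 best=6 *, r--
l=0 r=5: min(7,19)*5=35 best=35 *, l++
l=1 r=5: min(10,19)*4=40 best=40 *, l++
l=2 r=5: min(1,19)*3=3 best=40, l++

l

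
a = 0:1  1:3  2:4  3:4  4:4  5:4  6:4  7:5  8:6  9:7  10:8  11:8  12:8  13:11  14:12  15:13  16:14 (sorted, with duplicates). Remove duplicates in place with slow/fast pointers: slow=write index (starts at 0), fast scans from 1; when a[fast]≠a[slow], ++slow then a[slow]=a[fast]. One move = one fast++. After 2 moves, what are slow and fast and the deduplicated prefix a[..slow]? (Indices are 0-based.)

(s=0,f=1) a[fast]=3≠a[slow]=1 write a[1]=3 → slow++,fast++
(s=1,f=2) a[fast]=4≠a[slow]=3 write a[2]=4 → slow++,fast++

slow=2, fast=3, prefix=[1, 3, 4]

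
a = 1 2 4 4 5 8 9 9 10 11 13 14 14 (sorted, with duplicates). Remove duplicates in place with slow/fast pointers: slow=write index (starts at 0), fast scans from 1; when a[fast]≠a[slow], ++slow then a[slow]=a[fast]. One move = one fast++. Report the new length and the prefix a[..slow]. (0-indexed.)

length 10; prefix = [1, 2, 4, 5, 8, 9, 10, 11, 13, 14]

slow=0 fast=1: a[fast]=2≠a[slow]=1 write a[1]=2, slow++,fast++
slow=1 fast=2: a[fast]=4≠a[slow]=2 write a[2]=4, slow++,fast++
slow=2 fast=3: a[fast]=4=a[slow] dup, fast++
slow=2 fast=4: a[fast]=5≠a[slow]=4 write a[3]=5, slow++,fast++
slow=3 fast=5: a[fast]=8≠a[slow]=5 write a[4]=8, slow++,fast++
slow=4 fast=6: a[fast]=9≠a[slow]=8 write a[5]=9, slow++,fast++
slow=5 fast=7: a[fast]=9=a[slow] dup, fast++
slow=5 fast=8: a[fast]=10≠a[slow]=9 write a[6]=10, slow++,fast++
slow=6 fast=9: a[fast]=11≠a[slow]=10 write a[7]=11, slow++,fast++
slow=7 fast=10: a[fast]=13≠a[slow]=11 write a[8]=13, slow++,fast++
slow=8 fast=11: a[fast]=14≠a[slow]=13 write a[9]=14, slow++,fast++
slow=9 fast=12: a[fast]=14=a[slow] dup, fast++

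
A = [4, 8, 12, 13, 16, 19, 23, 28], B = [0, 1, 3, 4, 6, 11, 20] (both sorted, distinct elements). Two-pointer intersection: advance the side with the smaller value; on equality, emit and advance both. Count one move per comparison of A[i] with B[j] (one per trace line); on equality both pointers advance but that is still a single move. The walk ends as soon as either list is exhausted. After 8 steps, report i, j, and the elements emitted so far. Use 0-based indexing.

i=3, j=6, emitted=[4]

[i=0,j=0] 4>0 → j++
[i=0,j=1] 4>1 → j++
[i=0,j=2] 4>3 → j++
[i=0,j=3] 4==4 emit → i++,j++
[i=1,j=4] 8>6 → j++
[i=1,j=5] 8<11 → i++
[i=2,j=5] 12>11 → j++
[i=2,j=6] 12<20 → i++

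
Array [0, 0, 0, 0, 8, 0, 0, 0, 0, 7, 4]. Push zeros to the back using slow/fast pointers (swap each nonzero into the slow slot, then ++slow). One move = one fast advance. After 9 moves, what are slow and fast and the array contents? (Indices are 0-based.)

(s=0,f=0) a[fast]=0 → fast++
(s=0,f=1) a[fast]=0 → fast++
(s=0,f=2) a[fast]=0 → fast++
(s=0,f=3) a[fast]=0 → fast++
(s=0,f=4) a[fast]=8≠0 swap→a[0]=8 → slow++,fast++
(s=1,f=5) a[fast]=0 → fast++
(s=1,f=6) a[fast]=0 → fast++
(s=1,f=7) a[fast]=0 → fast++
(s=1,f=8) a[fast]=0 → fast++

slow=1, fast=9, a=[8, 0, 0, 0, 0, 0, 0, 0, 0, 7, 4]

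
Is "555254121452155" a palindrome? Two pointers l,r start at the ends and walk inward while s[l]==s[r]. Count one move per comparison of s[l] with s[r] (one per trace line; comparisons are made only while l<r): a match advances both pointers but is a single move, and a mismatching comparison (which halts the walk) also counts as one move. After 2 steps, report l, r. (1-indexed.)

l=3, r=13

[1,15] '5'=='5' → l++,r--
[2,14] '5'=='5' → l++,r--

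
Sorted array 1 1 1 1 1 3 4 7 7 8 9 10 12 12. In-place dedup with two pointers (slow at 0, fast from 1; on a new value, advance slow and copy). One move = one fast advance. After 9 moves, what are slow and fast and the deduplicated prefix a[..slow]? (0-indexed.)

slow=4, fast=10, prefix=[1, 3, 4, 7, 8]

slow=0 fast=1: a[fast]=1=a[slow] dup, fast++
slow=0 fast=2: a[fast]=1=a[slow] dup, fast++
slow=0 fast=3: a[fast]=1=a[slow] dup, fast++
slow=0 fast=4: a[fast]=1=a[slow] dup, fast++
slow=0 fast=5: a[fast]=3≠a[slow]=1 write a[1]=3, slow++,fast++
slow=1 fast=6: a[fast]=4≠a[slow]=3 write a[2]=4, slow++,fast++
slow=2 fast=7: a[fast]=7≠a[slow]=4 write a[3]=7, slow++,fast++
slow=3 fast=8: a[fast]=7=a[slow] dup, fast++
slow=3 fast=9: a[fast]=8≠a[slow]=7 write a[4]=8, slow++,fast++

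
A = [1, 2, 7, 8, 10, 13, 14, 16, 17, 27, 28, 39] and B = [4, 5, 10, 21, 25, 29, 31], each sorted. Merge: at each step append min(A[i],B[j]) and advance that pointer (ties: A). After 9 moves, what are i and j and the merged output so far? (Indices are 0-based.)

i=6, j=3, merged so far=[1, 2, 4, 5, 7, 8, 10, 10, 13]

[i=0,j=0] A[i]=1<=B[j]=4 take 1 → i++
[i=1,j=0] A[i]=2<=B[j]=4 take 2 → i++
[i=2,j=0] A[i]=7>B[j]=4 take 4 → j++
[i=2,j=1] A[i]=7>B[j]=5 take 5 → j++
[i=2,j=2] A[i]=7<=B[j]=10 take 7 → i++
[i=3,j=2] A[i]=8<=B[j]=10 take 8 → i++
[i=4,j=2] A[i]=10<=B[j]=10 take 10 → i++
[i=5,j=2] A[i]=13>B[j]=10 take 10 → j++
[i=5,j=3] A[i]=13<=B[j]=21 take 13 → i++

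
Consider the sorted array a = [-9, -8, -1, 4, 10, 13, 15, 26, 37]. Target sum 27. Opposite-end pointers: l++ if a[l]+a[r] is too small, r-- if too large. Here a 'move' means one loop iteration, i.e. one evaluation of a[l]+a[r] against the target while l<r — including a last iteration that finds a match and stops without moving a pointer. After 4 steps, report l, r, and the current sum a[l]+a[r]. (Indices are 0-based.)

l=3, r=7, sum=30

[0,8] -9+37=28 >27 → r--
[0,7] -9+26=17 <27 → l++
[1,7] -8+26=18 <27 → l++
[2,7] -1+26=25 <27 → l++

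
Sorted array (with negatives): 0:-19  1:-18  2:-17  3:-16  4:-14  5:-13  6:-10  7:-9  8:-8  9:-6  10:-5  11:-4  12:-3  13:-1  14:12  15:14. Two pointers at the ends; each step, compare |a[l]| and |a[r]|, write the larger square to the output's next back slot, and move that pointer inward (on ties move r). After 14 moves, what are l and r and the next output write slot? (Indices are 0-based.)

[0,15] |-19|>|14| out[15]=361 → l++
[1,15] |-18|>|14| out[14]=324 → l++
[2,15] |-17|>|14| out[13]=289 → l++
[3,15] |-16|>|14| out[12]=256 → l++
[4,15] |-14|<=|14| out[11]=196 → r--
[4,14] |-14|>|12| out[10]=196 → l++
[5,14] |-13|>|12| out[9]=169 → l++
[6,14] |-10|<=|12| out[8]=144 → r--
[6,13] |-10|>|-1| out[7]=100 → l++
[7,13] |-9|>|-1| out[6]=81 → l++
[8,13] |-8|>|-1| out[5]=64 → l++
[9,13] |-6|>|-1| out[4]=36 → l++
[10,13] |-5|>|-1| out[3]=25 → l++
[11,13] |-4|>|-1| out[2]=16 → l++

l=12, r=13, next write slot=1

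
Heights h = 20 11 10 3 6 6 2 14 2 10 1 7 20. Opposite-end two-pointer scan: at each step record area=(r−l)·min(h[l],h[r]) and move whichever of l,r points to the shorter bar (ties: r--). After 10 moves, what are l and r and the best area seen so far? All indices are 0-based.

l=0, r=2, best area=240

l=0 r=12: min(20,20)*12=240 best=240 *, r--
l=0 r=11: min(20,7)*11=77 best=240, r--
l=0 r=10: min(20,1)*10=10 best=240, r--
l=0 r=9: min(20,10)*9=90 best=240, r--
l=0 r=8: min(20,2)*8=16 best=240, r--
l=0 r=7: min(20,14)*7=98 best=240, r--
l=0 r=6: min(20,2)*6=12 best=240, r--
l=0 r=5: min(20,6)*5=30 best=240, r--
l=0 r=4: min(20,6)*4=24 best=240, r--
l=0 r=3: min(20,3)*3=9 best=240, r--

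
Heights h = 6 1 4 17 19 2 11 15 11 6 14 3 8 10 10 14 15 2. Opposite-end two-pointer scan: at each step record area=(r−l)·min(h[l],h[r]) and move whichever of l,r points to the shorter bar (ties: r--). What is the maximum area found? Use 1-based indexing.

max area = 195

l=1 r=18: min(6,2)*17=34 best=34 *, r--
l=1 r=17: min(6,15)*16=96 best=96 *, l++
l=2 r=17: min(1,15)*15=15 best=96, l++
l=3 r=17: min(4,15)*14=56 best=96, l++
l=4 r=17: min(17,15)*13=195 best=195 *, r--
l=4 r=16: min(17,14)*12=168 best=195, r--
l=4 r=15: min(17,10)*11=110 best=195, r--
l=4 r=14: min(17,10)*10=100 best=195, r--
l=4 r=13: min(17,8)*9=72 best=195, r--
l=4 r=12: min(17,3)*8=24 best=195, r--
l=4 r=11: min(17,14)*7=98 best=195, r--
l=4 r=10: min(17,6)*6=36 best=195, r--
l=4 r=9: min(17,11)*5=55 best=195, r--
l=4 r=8: min(17,15)*4=60 best=195, r--
l=4 r=7: min(17,11)*3=33 best=195, r--
l=4 r=6: min(17,2)*2=4 best=195, r--
l=4 r=5: min(17,19)*1=17 best=195, l++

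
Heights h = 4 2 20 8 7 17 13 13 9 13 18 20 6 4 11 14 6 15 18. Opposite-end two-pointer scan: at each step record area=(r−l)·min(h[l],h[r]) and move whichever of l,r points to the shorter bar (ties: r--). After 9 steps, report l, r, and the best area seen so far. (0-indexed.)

l=0 r=18: min(4,18)*18=72 best=72 *, l++
l=1 r=18: min(2,18)*17=34 best=72, l++
l=2 r=18: min(20,18)*16=288 best=288 *, r--
l=2 r=17: min(20,15)*15=225 best=288, r--
l=2 r=16: min(20,6)*14=84 best=288, r--
l=2 r=15: min(20,14)*13=182 best=288, r--
l=2 r=14: min(20,11)*12=132 best=288, r--
l=2 r=13: min(20,4)*11=44 best=288, r--
l=2 r=12: min(20,6)*10=60 best=288, r--

l=2, r=11, best area=288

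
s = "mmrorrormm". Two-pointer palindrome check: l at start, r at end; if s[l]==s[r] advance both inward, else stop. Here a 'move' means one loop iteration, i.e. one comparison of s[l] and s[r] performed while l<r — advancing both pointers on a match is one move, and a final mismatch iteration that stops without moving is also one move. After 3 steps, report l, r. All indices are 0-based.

l=0 r=9: 'm'=='m', l++,r--
l=1 r=8: 'm'=='m', l++,r--
l=2 r=7: 'r'=='r', l++,r--

l=3, r=6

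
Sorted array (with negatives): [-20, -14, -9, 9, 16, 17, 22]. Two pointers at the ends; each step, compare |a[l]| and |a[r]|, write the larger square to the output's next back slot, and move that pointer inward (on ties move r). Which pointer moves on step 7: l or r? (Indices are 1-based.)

l=1 r=7: |-20|<=|22| out[7]=484, r--
l=1 r=6: |-20|>|17| out[6]=400, l++
l=2 r=6: |-14|<=|17| out[5]=289, r--
l=2 r=5: |-14|<=|16| out[4]=256, r--
l=2 r=4: |-14|>|9| out[3]=196, l++
l=3 r=4: |-9|<=|9| out[2]=81, r--
l=3 r=3: |-9|<=|-9| out[1]=81, r--

r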